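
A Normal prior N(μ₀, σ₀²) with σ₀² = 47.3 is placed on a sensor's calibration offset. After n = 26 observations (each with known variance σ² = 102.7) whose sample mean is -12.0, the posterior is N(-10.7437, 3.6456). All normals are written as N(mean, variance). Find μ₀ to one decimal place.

With known observation variance, the Normal–Normal posterior has precision τ_n = τ₀ + n/σ² and mean μ_n = (τ₀μ₀ + (n/σ²)x̄)/τ_n.
Here τ₀ = 1/47.3 = 0.021142 and τ_data = 26/102.7 = 0.253165, so τ_n = 0.274307.
Rearranging for μ₀: μ₀ = (μ_n·τ_n − τ_data·x̄)/τ₀ = (-10.7437·0.274307 − 0.253165·-12.0) / 0.021142 = 0.090908/0.021142 ≈ 4.3.

μ₀ = 4.3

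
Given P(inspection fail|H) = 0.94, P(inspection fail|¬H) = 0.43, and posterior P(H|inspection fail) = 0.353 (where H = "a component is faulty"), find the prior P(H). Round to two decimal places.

P(H) = 0.20

In odds form, posterior odds = prior odds × likelihood ratio, so prior odds = posterior odds ÷ LR.
Posterior odds = 0.353/(1−0.353) = 0.5456. LR = 0.94/0.43 = 2.1860.
Prior odds = 0.5456/2.1860 = 0.2496, so P(H) = 0.2496/(1+0.2496) ≈ 0.20.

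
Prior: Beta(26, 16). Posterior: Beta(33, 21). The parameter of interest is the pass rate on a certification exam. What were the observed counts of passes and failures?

7 passes and 5 failures

A Beta(a, b) prior with s successes and f failures in binomial data gives a Beta(a+s, b+f) posterior.
So s = 33 − 26 = 7 and f = 21 − 16 = 5.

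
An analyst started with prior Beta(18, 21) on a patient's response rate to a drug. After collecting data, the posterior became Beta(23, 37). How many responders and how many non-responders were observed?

A Beta(a, b) prior with s successes and f failures in binomial data gives a Beta(a+s, b+f) posterior.
Match parameters: s=23−18=5, f=37−21=16.

5 responders and 16 non-responders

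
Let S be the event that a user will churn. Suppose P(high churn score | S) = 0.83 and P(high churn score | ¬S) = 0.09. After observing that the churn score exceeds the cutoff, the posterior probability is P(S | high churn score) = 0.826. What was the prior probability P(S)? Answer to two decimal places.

P(S) = 0.34

Bayes' rule in odds form gives O(S|E) = O(S)·[P(E|S)/P(E|¬S)], hence O(S) = O(S|E)/LR.
Posterior odds = 0.826/(1−0.826) = 4.7471. LR = 0.83/0.09 = 9.2222.
Prior odds = 4.7471/9.2222 = 0.5147, so P(S) = 0.5147/(1+0.5147) ≈ 0.34.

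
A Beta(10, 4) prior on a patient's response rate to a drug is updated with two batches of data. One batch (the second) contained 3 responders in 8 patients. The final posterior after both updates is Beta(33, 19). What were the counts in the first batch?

20 responders and 10 non-responders

Sequential conjugate updates are equivalent to a single update on the pooled data, so total successes = posterior α − prior α and total failures = posterior β − prior β.
Total across both batches: 33−10=23 responders, 19−4=15 non-responders.
Subtract the second batch: 23−3=20 responders and 15−5=10 non-responders.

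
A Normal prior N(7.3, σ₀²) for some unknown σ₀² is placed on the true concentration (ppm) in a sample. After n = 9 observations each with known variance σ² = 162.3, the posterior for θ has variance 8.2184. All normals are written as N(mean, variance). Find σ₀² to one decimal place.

For the Normal–Normal model with known σ², precisions add: τ_n = τ₀ + n/σ².
So 1/σ₀² = 1/8.2184 − 9/162.3 = 0.121678 − 0.055453 = 0.066225.
Hence σ₀² = 1/0.066225 ≈ 15.1.

σ₀² = 15.1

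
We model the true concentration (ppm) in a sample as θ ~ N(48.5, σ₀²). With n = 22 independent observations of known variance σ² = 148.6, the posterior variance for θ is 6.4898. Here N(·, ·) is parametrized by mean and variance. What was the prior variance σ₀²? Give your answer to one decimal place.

For the Normal–Normal model with known σ², precisions add: τ_n = τ₀ + n/σ².
So 1/σ₀² = 1/6.4898 − 22/148.6 = 0.154088 − 0.148048 = 0.006040.
Hence σ₀² = 1/0.006040 ≈ 165.6.

σ₀² = 165.6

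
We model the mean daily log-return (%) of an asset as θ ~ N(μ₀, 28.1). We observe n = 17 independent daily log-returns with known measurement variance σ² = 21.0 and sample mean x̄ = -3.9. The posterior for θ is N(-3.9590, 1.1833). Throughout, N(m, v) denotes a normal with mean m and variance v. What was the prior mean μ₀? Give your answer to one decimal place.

The posterior mean is a precision-weighted average: μ_n = (τ₀μ₀ + τ_data·x̄)/(τ₀+τ_data), with τ₀=1/σ₀² and τ_data=n/σ².
Here τ₀ = 1/28.1 = 0.035587 and τ_data = 17/21.0 = 0.809524, so τ_n = 0.845111.
Rearranging for μ₀: μ₀ = (μ_n·τ_n − τ_data·x̄)/τ₀ = (-3.9590·0.845111 − 0.809524·-3.9) / 0.035587 = -0.188651/0.035587 ≈ -5.3.

μ₀ = -5.3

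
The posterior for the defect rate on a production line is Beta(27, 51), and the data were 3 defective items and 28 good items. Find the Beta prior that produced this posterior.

Beta(24, 23)

Under Beta–binomial conjugacy the posterior parameters are (a+s, b+f).
So a = 27 − 3 = 24 and b = 51 − 28 = 23.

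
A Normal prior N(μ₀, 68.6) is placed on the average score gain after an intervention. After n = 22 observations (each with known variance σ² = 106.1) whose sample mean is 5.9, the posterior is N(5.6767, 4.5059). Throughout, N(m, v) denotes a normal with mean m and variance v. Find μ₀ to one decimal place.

μ₀ = 2.5

With known observation variance, the Normal–Normal posterior has precision τ_n = τ₀ + n/σ² and mean μ_n = (τ₀μ₀ + (n/σ²)x̄)/τ_n.
Here τ₀ = 1/68.6 = 0.014577 and τ_data = 22/106.1 = 0.207352, so τ_n = 0.221929.
Rearranging for μ₀: μ₀ = (μ_n·τ_n − τ_data·x̄)/τ₀ = (5.6767·0.221929 − 0.207352·5.9) / 0.014577 = 0.036448/0.014577 ≈ 2.5.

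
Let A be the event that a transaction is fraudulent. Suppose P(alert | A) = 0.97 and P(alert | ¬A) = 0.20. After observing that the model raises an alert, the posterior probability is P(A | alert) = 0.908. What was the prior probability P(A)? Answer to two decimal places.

P(A) = 0.67

In odds form, posterior odds = prior odds × likelihood ratio, so prior odds = posterior odds ÷ LR.
Posterior odds = 0.908/(1−0.908) = 9.8696. LR = 0.97/0.20 = 4.8500.
Prior odds = 9.8696/4.8500 = 2.0350, so P(A) = 2.0350/(1+2.0350) ≈ 0.67.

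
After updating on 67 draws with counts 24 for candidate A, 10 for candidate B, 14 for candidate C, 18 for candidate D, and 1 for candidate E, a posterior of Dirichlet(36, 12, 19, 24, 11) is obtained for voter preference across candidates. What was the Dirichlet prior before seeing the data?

Dirichlet(12, 2, 5, 6, 10)

For a Dirichlet(α) prior with multinomial counts c, the posterior is Dirichlet(α + c) componentwise.
Subtract each count from the matching posterior parameter: 36−24=12, 12−10=2, 19−14=5, 24−18=6, 11−1=10.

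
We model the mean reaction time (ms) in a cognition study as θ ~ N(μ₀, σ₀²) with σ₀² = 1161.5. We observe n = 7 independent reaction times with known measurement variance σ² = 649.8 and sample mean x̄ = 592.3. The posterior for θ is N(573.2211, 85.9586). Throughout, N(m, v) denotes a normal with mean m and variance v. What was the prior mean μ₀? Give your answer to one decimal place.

μ₀ = 334.5

With known observation variance, the Normal–Normal posterior has precision τ_n = τ₀ + n/σ² and mean μ_n = (τ₀μ₀ + (n/σ²)x̄)/τ_n.
Here τ₀ = 1/1161.5 = 0.000861 and τ_data = 7/649.8 = 0.010773, so τ_n = 0.011634.
Rearranging for μ₀: μ₀ = (μ_n·τ_n − τ_data·x̄)/τ₀ = (573.2211·0.011634 − 0.010773·592.3) / 0.000861 = 0.288006/0.000861 ≈ 334.5.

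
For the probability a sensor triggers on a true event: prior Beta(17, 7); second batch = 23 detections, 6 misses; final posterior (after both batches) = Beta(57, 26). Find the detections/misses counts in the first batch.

Sequential conjugate updates are equivalent to a single update on the pooled data, so total successes = posterior α − prior α and total failures = posterior β − prior β.
Total across both batches: 57−17=40 detections, 26−7=19 misses.
Subtract the second batch: 40−23=17 detections and 19−6=13 misses.

17 detections and 13 misses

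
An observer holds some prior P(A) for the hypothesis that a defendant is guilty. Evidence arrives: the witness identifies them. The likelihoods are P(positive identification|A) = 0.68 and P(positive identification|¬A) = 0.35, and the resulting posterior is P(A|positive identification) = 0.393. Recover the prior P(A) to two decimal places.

Bayes' rule in odds form gives O(A|E) = O(A)·[P(E|A)/P(E|¬A)], hence O(A) = O(A|E)/LR.
Posterior odds = 0.393/(1−0.393) = 0.6474. LR = 0.68/0.35 = 1.9429.
Prior odds = 0.6474/1.9429 = 0.3332, so P(A) = 0.3332/(1+0.3332) ≈ 0.25.

P(A) = 0.25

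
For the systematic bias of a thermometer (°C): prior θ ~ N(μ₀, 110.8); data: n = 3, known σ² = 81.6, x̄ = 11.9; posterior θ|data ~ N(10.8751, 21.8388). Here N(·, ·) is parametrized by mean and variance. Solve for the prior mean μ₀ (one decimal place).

The posterior mean is a precision-weighted average: μ_n = (τ₀μ₀ + τ_data·x̄)/(τ₀+τ_data), with τ₀=1/σ₀² and τ_data=n/σ².
Here τ₀ = 1/110.8 = 0.009025 and τ_data = 3/81.6 = 0.036765, so τ_n = 0.045790.
Rearranging for μ₀: μ₀ = (μ_n·τ_n − τ_data·x̄)/τ₀ = (10.8751·0.045790 − 0.036765·11.9) / 0.009025 = 0.060467/0.009025 ≈ 6.7.

μ₀ = 6.7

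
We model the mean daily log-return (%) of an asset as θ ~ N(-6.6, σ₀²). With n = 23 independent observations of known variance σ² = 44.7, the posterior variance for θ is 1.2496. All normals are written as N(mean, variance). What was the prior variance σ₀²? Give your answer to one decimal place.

Posterior precision equals prior precision plus data precision: 1/σ_n² = 1/σ₀² + n/σ².
So 1/σ₀² = 1/1.2496 − 23/44.7 = 0.800256 − 0.514541 = 0.285715.
Hence σ₀² = 1/0.285715 ≈ 3.5.

σ₀² = 3.5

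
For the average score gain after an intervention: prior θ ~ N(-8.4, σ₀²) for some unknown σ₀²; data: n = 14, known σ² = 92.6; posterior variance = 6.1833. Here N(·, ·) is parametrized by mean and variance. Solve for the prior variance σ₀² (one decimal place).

σ₀² = 94.9

Posterior precision equals prior precision plus data precision: 1/σ_n² = 1/σ₀² + n/σ².
So 1/σ₀² = 1/6.1833 − 14/92.6 = 0.161726 − 0.151188 = 0.010538.
Hence σ₀² = 1/0.010538 ≈ 94.9.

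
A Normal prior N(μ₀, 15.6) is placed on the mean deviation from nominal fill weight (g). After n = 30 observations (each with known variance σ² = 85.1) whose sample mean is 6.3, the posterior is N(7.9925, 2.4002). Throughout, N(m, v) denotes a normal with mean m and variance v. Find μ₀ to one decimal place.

With known observation variance, the Normal–Normal posterior has precision τ_n = τ₀ + n/σ² and mean μ_n = (τ₀μ₀ + (n/σ²)x̄)/τ_n.
Here τ₀ = 1/15.6 = 0.064103 and τ_data = 30/85.1 = 0.352526, so τ_n = 0.416629.
Rearranging for μ₀: μ₀ = (μ_n·τ_n − τ_data·x̄)/τ₀ = (7.9925·0.416629 − 0.352526·6.3) / 0.064103 = 1.108993/0.064103 ≈ 17.3.

μ₀ = 17.3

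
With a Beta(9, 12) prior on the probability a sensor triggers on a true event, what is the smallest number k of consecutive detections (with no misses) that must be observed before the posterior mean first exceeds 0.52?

k = 5

After k detections and 0 misses the posterior is Beta(9+k, 12), with mean (9+k)/(9+12+k).
Set (9+k)/(21+k) > 0.52 and solve: k > (0.52·21 − 9)/(1 − 0.52) = 4.000.
The smallest integer exceeding 4.000 is 5.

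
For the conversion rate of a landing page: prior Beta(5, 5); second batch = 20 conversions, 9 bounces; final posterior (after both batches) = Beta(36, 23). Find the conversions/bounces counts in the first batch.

Sequential conjugate updates are equivalent to a single update on the pooled data, so total successes = posterior α − prior α and total failures = posterior β − prior β.
Total across both batches: 36−5=31 conversions, 23−5=18 bounces.
Subtract the second batch: 31−20=11 conversions and 18−9=9 bounces.

11 conversions and 9 bounces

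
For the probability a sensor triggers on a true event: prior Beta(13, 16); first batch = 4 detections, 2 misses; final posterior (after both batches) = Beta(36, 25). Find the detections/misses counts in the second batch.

19 detections and 7 misses

Sequential conjugate updates are equivalent to a single update on the pooled data, so total successes = posterior α − prior α and total failures = posterior β − prior β.
Total across both batches: 36−13=23 detections, 25−16=9 misses.
Subtract the first batch: 23−4=19 detections and 9−2=7 misses.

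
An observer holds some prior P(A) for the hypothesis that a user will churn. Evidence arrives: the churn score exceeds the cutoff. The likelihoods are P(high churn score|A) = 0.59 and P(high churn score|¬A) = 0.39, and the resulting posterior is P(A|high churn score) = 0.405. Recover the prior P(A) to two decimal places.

P(A) = 0.31

In odds form, posterior odds = prior odds × likelihood ratio, so prior odds = posterior odds ÷ LR.
Posterior odds = 0.405/(1−0.405) = 0.6807. LR = 0.59/0.39 = 1.5128.
Prior odds = 0.6807/1.5128 = 0.4500, so P(A) = 0.4500/(1+0.4500) ≈ 0.31.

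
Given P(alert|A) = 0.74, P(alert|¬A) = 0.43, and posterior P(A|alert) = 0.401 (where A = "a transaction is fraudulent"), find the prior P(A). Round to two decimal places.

Bayes' rule in odds form gives O(A|E) = O(A)·[P(E|A)/P(E|¬A)], hence O(A) = O(A|E)/LR.
Posterior odds = 0.401/(1−0.401) = 0.6694. LR = 0.74/0.43 = 1.7209.
Prior odds = 0.6694/1.7209 = 0.3890, so P(A) = 0.3890/(1+0.3890) ≈ 0.28.

P(A) = 0.28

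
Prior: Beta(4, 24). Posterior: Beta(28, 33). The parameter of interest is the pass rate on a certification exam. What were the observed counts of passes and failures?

Beta is conjugate to the binomial likelihood: posterior = Beta(a+s, b+f).
So s = 28 − 4 = 24 and f = 33 − 24 = 9.

24 passes and 9 failures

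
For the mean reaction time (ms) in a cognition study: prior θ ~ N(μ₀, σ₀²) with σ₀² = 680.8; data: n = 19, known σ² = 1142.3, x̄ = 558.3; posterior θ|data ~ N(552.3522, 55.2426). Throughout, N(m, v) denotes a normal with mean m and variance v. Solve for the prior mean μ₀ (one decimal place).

μ₀ = 485.0

The posterior mean is a precision-weighted average: μ_n = (τ₀μ₀ + τ_data·x̄)/(τ₀+τ_data), with τ₀=1/σ₀² and τ_data=n/σ².
Here τ₀ = 1/680.8 = 0.001469 and τ_data = 19/1142.3 = 0.016633, so τ_n = 0.018102.
Rearranging for μ₀: μ₀ = (μ_n·τ_n − τ_data·x̄)/τ₀ = (552.3522·0.018102 − 0.016633·558.3) / 0.001469 = 0.712476/0.001469 ≈ 485.0.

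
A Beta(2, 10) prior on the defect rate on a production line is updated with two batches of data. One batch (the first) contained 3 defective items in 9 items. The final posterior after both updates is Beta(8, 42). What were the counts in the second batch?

Because Beta–binomial updating is additive in the counts, the combined data contributed (α_post−α_prior, β_post−β_prior) successes and failures.
Total across both batches: 8−2=6 defective items, 42−10=32 good items.
Subtract the first batch: 6−3=3 defective items and 32−6=26 good items.

3 defective items and 26 good items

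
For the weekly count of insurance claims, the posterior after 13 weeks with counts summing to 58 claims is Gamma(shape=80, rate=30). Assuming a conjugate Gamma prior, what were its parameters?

Gamma(shape=22, rate=17)

A Gamma(α, β) prior (rate parametrization) on a Poisson rate with n observations summing to S gives posterior Gamma(α+S, β+n).
So α = 80 − 58 = 22 and β = 30 − 13 = 17.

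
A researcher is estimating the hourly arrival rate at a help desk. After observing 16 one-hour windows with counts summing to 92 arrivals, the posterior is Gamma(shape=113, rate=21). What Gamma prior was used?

Gamma(shape=21, rate=5)

A Gamma(α, β) prior (rate parametrization) on a Poisson rate with n observations summing to S gives posterior Gamma(α+S, β+n).
So α = 113 − 92 = 21 and β = 21 − 16 = 5.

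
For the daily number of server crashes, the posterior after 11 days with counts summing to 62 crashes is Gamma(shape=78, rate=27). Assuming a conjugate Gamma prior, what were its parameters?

A Gamma(α, β) prior (rate parametrization) on a Poisson rate with n observations summing to S gives posterior Gamma(α+S, β+n).
So α = 78 − 62 = 16 and β = 27 − 11 = 16.

Gamma(shape=16, rate=16)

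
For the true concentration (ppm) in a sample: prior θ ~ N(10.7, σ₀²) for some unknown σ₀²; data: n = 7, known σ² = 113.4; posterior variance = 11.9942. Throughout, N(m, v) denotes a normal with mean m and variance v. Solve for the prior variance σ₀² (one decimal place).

Posterior precision equals prior precision plus data precision: 1/σ_n² = 1/σ₀² + n/σ².
So 1/σ₀² = 1/11.9942 − 7/113.4 = 0.083374 − 0.061728 = 0.021646.
Hence σ₀² = 1/0.021646 ≈ 46.2.

σ₀² = 46.2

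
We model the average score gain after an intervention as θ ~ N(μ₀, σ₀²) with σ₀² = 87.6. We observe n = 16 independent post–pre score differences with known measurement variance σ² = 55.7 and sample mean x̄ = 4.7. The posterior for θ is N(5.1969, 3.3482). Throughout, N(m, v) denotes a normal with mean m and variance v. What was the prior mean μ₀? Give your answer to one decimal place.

μ₀ = 17.7

The posterior mean is a precision-weighted average: μ_n = (τ₀μ₀ + τ_data·x̄)/(τ₀+τ_data), with τ₀=1/σ₀² and τ_data=n/σ².
Here τ₀ = 1/87.6 = 0.011416 and τ_data = 16/55.7 = 0.287253, so τ_n = 0.298669.
Rearranging for μ₀: μ₀ = (μ_n·τ_n − τ_data·x̄)/τ₀ = (5.1969·0.298669 − 0.287253·4.7) / 0.011416 = 0.202064/0.011416 ≈ 17.7.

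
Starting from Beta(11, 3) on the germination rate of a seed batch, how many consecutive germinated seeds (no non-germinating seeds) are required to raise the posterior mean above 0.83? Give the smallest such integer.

After k germinated seeds and 0 non-germinating seeds the posterior is Beta(11+k, 3), with mean (11+k)/(11+3+k).
Set (11+k)/(14+k) > 0.83 and solve: k > (0.83·14 − 11)/(1 − 0.83) = 3.647.
The smallest integer exceeding 3.647 is 4.

k = 4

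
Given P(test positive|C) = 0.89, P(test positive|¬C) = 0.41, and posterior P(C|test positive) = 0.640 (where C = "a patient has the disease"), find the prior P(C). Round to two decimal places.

P(C) = 0.45

In odds form, posterior odds = prior odds × likelihood ratio, so prior odds = posterior odds ÷ LR.
Posterior odds = 0.640/(1−0.640) = 1.7778. LR = 0.89/0.41 = 2.1707.
Prior odds = 1.7778/2.1707 = 0.8190, so P(C) = 0.8190/(1+0.8190) ≈ 0.45.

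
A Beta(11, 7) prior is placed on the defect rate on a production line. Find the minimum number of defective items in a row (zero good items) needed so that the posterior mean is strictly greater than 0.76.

After k defective items and 0 good items the posterior is Beta(11+k, 7), with mean (11+k)/(11+7+k).
Set (11+k)/(18+k) > 0.76 and solve: k > (0.76·18 − 11)/(1 − 0.76) = 11.167.
The smallest integer exceeding 11.167 is 12, and checking k=12: (23)/(30) = 0.7667 > 0.76.

k = 12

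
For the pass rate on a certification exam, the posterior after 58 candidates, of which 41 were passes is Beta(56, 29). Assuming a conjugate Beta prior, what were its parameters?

Beta(15, 12)

A Beta(a, b) prior with s successes and f failures in binomial data gives a Beta(a+s, b+f) posterior.
Subtract the data counts: 56−41=15, 29−17=12.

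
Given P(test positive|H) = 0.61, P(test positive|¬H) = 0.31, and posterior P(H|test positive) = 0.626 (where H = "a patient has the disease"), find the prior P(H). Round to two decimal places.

Bayes' rule in odds form gives O(H|E) = O(H)·[P(E|H)/P(E|¬H)], hence O(H) = O(H|E)/LR.
Posterior odds = 0.626/(1−0.626) = 1.6738. LR = 0.61/0.31 = 1.9677.
Prior odds = 1.6738/1.9677 = 0.8506, so P(H) = 0.8506/(1+0.8506) ≈ 0.46.

P(H) = 0.46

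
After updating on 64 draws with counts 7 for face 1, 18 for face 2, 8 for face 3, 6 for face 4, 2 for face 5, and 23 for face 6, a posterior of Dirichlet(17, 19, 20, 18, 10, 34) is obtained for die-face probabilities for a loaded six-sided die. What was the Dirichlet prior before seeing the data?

Dirichlet(10, 1, 12, 12, 8, 11)

For a Dirichlet(α) prior with multinomial counts c, the posterior is Dirichlet(α + c) componentwise.
Subtract each count from the matching posterior parameter: 17−7=10, 19−18=1, 20−8=12, 18−6=12, 10−2=8, 34−23=11.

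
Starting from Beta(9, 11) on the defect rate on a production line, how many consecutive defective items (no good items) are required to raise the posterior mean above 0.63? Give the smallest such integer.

After k defective items and 0 good items the posterior is Beta(9+k, 11), with mean (9+k)/(9+11+k).
Set (9+k)/(20+k) > 0.63 and solve: k > (0.63·20 − 9)/(1 − 0.63) = 9.730.
The smallest integer exceeding 9.730 is 10, and checking k=10: (19)/(30) = 0.6333 > 0.63.

k = 10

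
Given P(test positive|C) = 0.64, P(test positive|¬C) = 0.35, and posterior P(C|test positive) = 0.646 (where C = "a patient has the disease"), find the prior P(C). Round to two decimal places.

P(C) = 0.50

Bayes' rule in odds form gives O(C|E) = O(C)·[P(E|C)/P(E|¬C)], hence O(C) = O(C|E)/LR.
Posterior odds = 0.646/(1−0.646) = 1.8249. LR = 0.64/0.35 = 1.8286.
Prior odds = 1.8249/1.8286 = 0.9980, so P(C) = 0.9980/(1+0.9980) ≈ 0.50.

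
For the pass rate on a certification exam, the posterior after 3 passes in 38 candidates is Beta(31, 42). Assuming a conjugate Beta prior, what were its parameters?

Beta is conjugate to the binomial likelihood: posterior = Beta(α+s, β+f).
So α = 31 − 3 = 28 and β = 42 − 35 = 7.

Beta(28, 7)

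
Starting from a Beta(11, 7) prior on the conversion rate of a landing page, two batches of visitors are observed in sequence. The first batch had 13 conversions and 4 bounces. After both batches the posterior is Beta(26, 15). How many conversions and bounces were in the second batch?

Because Beta–binomial updating is additive in the counts, the combined data contributed (α_post−α_prior, β_post−β_prior) successes and failures.
Total across both batches: 26−11=15 conversions, 15−7=8 bounces.
Subtract the first batch: 15−13=2 conversions and 8−4=4 bounces.

2 conversions and 4 bounces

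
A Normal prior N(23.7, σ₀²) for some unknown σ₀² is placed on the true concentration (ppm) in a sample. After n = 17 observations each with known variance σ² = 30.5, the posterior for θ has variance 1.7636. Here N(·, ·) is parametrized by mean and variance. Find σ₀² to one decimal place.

For the Normal–Normal model with known σ², precisions add: τ_n = τ₀ + n/σ².
So 1/σ₀² = 1/1.7636 − 17/30.5 = 0.567022 − 0.557377 = 0.009645.
Hence σ₀² = 1/0.009645 ≈ 103.7.

σ₀² = 103.7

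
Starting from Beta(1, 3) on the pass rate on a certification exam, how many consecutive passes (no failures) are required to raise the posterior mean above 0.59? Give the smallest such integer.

After k passes and 0 failures the posterior is Beta(1+k, 3), with mean (1+k)/(1+3+k).
Set (1+k)/(4+k) > 0.59 and solve: k > (0.59·4 − 1)/(1 − 0.59) = 3.317.
The smallest integer exceeding 3.317 is 4, and checking k=4: (5)/(8) = 0.6250 > 0.59.

k = 4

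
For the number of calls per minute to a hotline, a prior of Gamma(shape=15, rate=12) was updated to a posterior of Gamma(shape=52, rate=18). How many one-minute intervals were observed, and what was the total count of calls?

n = 6 one-minute intervals with total 37 calls

A Gamma(α, β) prior (rate parametrization) on a Poisson rate with n observations summing to S gives posterior Gamma(α+S, β+n).
Matching: Σxᵢ = 52 − 15 = 37 and n = 18 − 12 = 6.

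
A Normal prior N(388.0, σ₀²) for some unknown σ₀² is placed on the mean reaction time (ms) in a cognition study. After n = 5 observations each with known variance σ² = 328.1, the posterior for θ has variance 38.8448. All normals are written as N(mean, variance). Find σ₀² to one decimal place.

σ₀² = 95.2

For the Normal–Normal model with known σ², precisions add: τ_n = τ₀ + n/σ².
So 1/σ₀² = 1/38.8448 − 5/328.1 = 0.025743 − 0.015239 = 0.010504.
Hence σ₀² = 1/0.010504 ≈ 95.2.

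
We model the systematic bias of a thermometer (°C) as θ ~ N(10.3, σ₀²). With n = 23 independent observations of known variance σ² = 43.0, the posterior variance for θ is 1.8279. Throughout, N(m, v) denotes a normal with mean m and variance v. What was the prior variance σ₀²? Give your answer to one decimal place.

Posterior precision equals prior precision plus data precision: 1/σ_n² = 1/σ₀² + n/σ².
So 1/σ₀² = 1/1.8279 − 23/43.0 = 0.547076 − 0.534884 = 0.012192.
Hence σ₀² = 1/0.012192 ≈ 82.0.

σ₀² = 82.0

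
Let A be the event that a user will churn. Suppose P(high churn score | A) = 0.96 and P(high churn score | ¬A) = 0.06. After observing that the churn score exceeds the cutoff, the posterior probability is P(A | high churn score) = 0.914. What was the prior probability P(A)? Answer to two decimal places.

In odds form, posterior odds = prior odds × likelihood ratio, so prior odds = posterior odds ÷ LR.
Posterior odds = 0.914/(1−0.914) = 10.6279. LR = 0.96/0.06 = 16.0000.
Prior odds = 10.6279/16.0000 = 0.6642, so P(A) = 0.6642/(1+0.6642) ≈ 0.40.

P(A) = 0.40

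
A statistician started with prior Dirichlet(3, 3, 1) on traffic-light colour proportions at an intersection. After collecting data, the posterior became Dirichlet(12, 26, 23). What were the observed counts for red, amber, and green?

counts (9, 23, 22)

For a Dirichlet(α) prior with multinomial counts c, the posterior is Dirichlet(α + c) componentwise.
Counts are posterior − prior componentwise: 12−3=9, 26−3=23, 23−1=22.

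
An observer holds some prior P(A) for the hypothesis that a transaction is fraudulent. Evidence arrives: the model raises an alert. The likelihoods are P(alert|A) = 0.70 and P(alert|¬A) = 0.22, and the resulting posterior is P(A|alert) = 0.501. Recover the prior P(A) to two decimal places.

In odds form, posterior odds = prior odds × likelihood ratio, so prior odds = posterior odds ÷ LR.
Posterior odds = 0.501/(1−0.501) = 1.0040. LR = 0.70/0.22 = 3.1818.
Prior odds = 1.0040/3.1818 = 0.3155, so P(A) = 0.3155/(1+0.3155) ≈ 0.24.

P(A) = 0.24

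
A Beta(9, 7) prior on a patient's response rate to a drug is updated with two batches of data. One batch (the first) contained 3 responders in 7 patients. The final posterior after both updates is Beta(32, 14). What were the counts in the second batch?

Because Beta–binomial updating is additive in the counts, the combined data contributed (α_post−α_prior, β_post−β_prior) successes and failures.
Total across both batches: 32−9=23 responders, 14−7=7 non-responders.
Subtract the first batch: 23−3=20 responders and 7−4=3 non-responders.

20 responders and 3 non-responders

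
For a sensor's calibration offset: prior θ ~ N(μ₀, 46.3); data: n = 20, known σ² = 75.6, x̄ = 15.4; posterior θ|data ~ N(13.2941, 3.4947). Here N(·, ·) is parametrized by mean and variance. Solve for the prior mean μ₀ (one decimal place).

μ₀ = -12.5

With known observation variance, the Normal–Normal posterior has precision τ_n = τ₀ + n/σ² and mean μ_n = (τ₀μ₀ + (n/σ²)x̄)/τ_n.
Here τ₀ = 1/46.3 = 0.021598 and τ_data = 20/75.6 = 0.264550, so τ_n = 0.286148.
Rearranging for μ₀: μ₀ = (μ_n·τ_n − τ_data·x̄)/τ₀ = (13.2941·0.286148 − 0.264550·15.4) / 0.021598 = -0.269990/0.021598 ≈ -12.5.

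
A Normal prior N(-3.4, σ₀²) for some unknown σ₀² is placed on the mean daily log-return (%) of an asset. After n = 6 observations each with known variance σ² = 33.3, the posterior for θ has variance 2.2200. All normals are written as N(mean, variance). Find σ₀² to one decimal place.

σ₀² = 3.7

For the Normal–Normal model with known σ², precisions add: τ_n = τ₀ + n/σ².
So 1/σ₀² = 1/2.2200 − 6/33.3 = 0.450450 − 0.180180 = 0.270270.
Hence σ₀² = 1/0.270270 ≈ 3.7.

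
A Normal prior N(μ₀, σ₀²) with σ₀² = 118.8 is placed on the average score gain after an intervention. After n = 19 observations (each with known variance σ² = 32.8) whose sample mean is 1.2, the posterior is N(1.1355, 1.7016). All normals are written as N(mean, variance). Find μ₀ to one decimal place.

μ₀ = -3.3

The posterior mean is a precision-weighted average: μ_n = (τ₀μ₀ + τ_data·x̄)/(τ₀+τ_data), with τ₀=1/σ₀² and τ_data=n/σ².
Here τ₀ = 1/118.8 = 0.008418 and τ_data = 19/32.8 = 0.579268, so τ_n = 0.587686.
Rearranging for μ₀: μ₀ = (μ_n·τ_n − τ_data·x̄)/τ₀ = (1.1355·0.587686 − 0.579268·1.2) / 0.008418 = -0.027804/0.008418 ≈ -3.3.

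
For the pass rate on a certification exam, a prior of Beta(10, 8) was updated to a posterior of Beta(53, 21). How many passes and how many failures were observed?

A Beta(α, β) prior with s successes and f failures in binomial data gives a Beta(α+s, β+f) posterior.
So s = 53 − 10 = 43 and f = 21 − 8 = 13.

43 passes and 13 failures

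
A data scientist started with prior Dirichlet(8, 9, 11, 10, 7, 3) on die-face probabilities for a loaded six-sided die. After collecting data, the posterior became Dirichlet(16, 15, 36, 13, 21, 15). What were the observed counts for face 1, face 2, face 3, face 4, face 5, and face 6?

counts (8, 6, 25, 3, 14, 12)

For a Dirichlet(α) prior with multinomial counts c, the posterior is Dirichlet(α + c) componentwise.
Counts are posterior − prior componentwise: 16−8=8, 15−9=6, 36−11=25, 13−10=3, 21−7=14, 15−3=12.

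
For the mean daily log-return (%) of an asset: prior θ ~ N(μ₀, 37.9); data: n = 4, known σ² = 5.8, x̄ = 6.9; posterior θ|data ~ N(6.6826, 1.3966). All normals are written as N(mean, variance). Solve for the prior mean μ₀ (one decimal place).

μ₀ = 1.0

With known observation variance, the Normal–Normal posterior has precision τ_n = τ₀ + n/σ² and mean μ_n = (τ₀μ₀ + (n/σ²)x̄)/τ_n.
Here τ₀ = 1/37.9 = 0.026385 and τ_data = 4/5.8 = 0.689655, so τ_n = 0.716040.
Rearranging for μ₀: μ₀ = (μ_n·τ_n − τ_data·x̄)/τ₀ = (6.6826·0.716040 − 0.689655·6.9) / 0.026385 = 0.026389/0.026385 ≈ 1.0.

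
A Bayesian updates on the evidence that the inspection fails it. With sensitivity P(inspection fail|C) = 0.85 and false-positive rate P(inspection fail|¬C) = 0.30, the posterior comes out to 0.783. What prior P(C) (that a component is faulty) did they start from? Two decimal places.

P(C) = 0.56

Bayes' rule in odds form gives O(C|E) = O(C)·[P(E|C)/P(E|¬C)], hence O(C) = O(C|E)/LR.
Posterior odds = 0.783/(1−0.783) = 3.6083. LR = 0.85/0.30 = 2.8333.
Prior odds = 3.6083/2.8333 = 1.2735, so P(C) = 1.2735/(1+1.2735) ≈ 0.56.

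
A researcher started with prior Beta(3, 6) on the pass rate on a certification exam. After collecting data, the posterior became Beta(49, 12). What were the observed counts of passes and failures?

46 passes and 6 failures

Under Beta–binomial conjugacy the posterior parameters are (a+s, b+f).
So s = 49 − 3 = 46 and f = 12 − 6 = 6.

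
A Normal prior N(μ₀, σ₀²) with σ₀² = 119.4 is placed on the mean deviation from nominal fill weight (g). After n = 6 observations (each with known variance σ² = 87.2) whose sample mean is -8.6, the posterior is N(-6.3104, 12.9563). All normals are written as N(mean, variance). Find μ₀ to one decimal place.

With known observation variance, the Normal–Normal posterior has precision τ_n = τ₀ + n/σ² and mean μ_n = (τ₀μ₀ + (n/σ²)x̄)/τ_n.
Here τ₀ = 1/119.4 = 0.008375 and τ_data = 6/87.2 = 0.068807, so τ_n = 0.077182.
Rearranging for μ₀: μ₀ = (μ_n·τ_n − τ_data·x̄)/τ₀ = (-6.3104·0.077182 − 0.068807·-8.6) / 0.008375 = 0.104691/0.008375 ≈ 12.5.

μ₀ = 12.5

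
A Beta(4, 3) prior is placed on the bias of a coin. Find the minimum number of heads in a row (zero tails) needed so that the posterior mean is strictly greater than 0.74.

After k heads and 0 tails the posterior is Beta(4+k, 3), with mean (4+k)/(4+3+k).
Set (4+k)/(7+k) > 0.74 and solve: k > (0.74·7 − 4)/(1 − 0.74) = 4.538.
The smallest integer exceeding 4.538 is 5, and checking k=5: (9)/(12) = 0.7500 > 0.74.

k = 5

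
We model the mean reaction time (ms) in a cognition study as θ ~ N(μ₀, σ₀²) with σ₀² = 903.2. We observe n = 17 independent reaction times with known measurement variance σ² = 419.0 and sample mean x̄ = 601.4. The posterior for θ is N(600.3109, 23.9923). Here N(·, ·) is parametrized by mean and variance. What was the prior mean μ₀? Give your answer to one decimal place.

The posterior mean is a precision-weighted average: μ_n = (τ₀μ₀ + τ_data·x̄)/(τ₀+τ_data), with τ₀=1/σ₀² and τ_data=n/σ².
Here τ₀ = 1/903.2 = 0.001107 and τ_data = 17/419.0 = 0.040573, so τ_n = 0.041680.
Rearranging for μ₀: μ₀ = (μ_n·τ_n − τ_data·x̄)/τ₀ = (600.3109·0.041680 − 0.040573·601.4) / 0.001107 = 0.620356/0.001107 ≈ 560.4.

μ₀ = 560.4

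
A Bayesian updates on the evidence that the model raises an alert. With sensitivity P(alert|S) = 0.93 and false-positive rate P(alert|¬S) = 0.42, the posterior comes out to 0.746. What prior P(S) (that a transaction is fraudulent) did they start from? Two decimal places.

In odds form, posterior odds = prior odds × likelihood ratio, so prior odds = posterior odds ÷ LR.
Posterior odds = 0.746/(1−0.746) = 2.9370. LR = 0.93/0.42 = 2.2143.
Prior odds = 2.9370/2.2143 = 1.3264, so P(S) = 1.3264/(1+1.3264) ≈ 0.57.

P(S) = 0.57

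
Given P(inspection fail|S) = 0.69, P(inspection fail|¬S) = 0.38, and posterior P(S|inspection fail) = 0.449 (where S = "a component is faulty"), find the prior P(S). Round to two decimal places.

In odds form, posterior odds = prior odds × likelihood ratio, so prior odds = posterior odds ÷ LR.
Posterior odds = 0.449/(1−0.449) = 0.8149. LR = 0.69/0.38 = 1.8158.
Prior odds = 0.8149/1.8158 = 0.4488, so P(S) = 0.4488/(1+0.4488) ≈ 0.31.

P(S) = 0.31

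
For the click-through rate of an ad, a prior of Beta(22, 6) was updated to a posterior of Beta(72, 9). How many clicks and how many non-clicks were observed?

50 clicks and 3 non-clicks

Under Beta–binomial conjugacy the posterior parameters are (α+s, β+f).
So s = 72 − 22 = 50 and f = 9 − 6 = 3.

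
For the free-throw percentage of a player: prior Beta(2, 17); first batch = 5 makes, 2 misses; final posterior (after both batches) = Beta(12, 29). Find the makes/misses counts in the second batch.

Because Beta–binomial updating is additive in the counts, the combined data contributed (α_post−α_prior, β_post−β_prior) successes and failures.
Total across both batches: 12−2=10 makes, 29−17=12 misses.
Subtract the first batch: 10−5=5 makes and 12−2=10 misses.

5 makes and 10 misses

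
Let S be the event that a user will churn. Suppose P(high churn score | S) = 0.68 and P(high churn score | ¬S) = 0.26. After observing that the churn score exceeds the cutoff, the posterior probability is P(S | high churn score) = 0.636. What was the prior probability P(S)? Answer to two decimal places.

In odds form, posterior odds = prior odds × likelihood ratio, so prior odds = posterior odds ÷ LR.
Posterior odds = 0.636/(1−0.636) = 1.7473. LR = 0.68/0.26 = 2.6154.
Prior odds = 1.7473/2.6154 = 0.6681, so P(S) = 0.6681/(1+0.6681) ≈ 0.40.

P(S) = 0.40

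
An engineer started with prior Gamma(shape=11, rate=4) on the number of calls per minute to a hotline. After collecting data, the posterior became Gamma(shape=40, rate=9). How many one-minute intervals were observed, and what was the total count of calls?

n = 5 one-minute intervals with total 29 calls

A Gamma(α, β) prior (rate parametrization) on a Poisson rate with n observations summing to S gives posterior Gamma(α+S, β+n).
Matching: Σxᵢ = 40 − 11 = 29 and n = 9 − 4 = 5.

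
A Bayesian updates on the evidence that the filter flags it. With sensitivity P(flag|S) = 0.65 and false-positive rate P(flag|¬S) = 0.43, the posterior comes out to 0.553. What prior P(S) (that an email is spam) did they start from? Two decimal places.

P(S) = 0.45

Bayes' rule in odds form gives O(S|E) = O(S)·[P(E|S)/P(E|¬S)], hence O(S) = O(S|E)/LR.
Posterior odds = 0.553/(1−0.553) = 1.2371. LR = 0.65/0.43 = 1.5116.
Prior odds = 1.2371/1.5116 = 0.8184, so P(S) = 0.8184/(1+0.8184) ≈ 0.45.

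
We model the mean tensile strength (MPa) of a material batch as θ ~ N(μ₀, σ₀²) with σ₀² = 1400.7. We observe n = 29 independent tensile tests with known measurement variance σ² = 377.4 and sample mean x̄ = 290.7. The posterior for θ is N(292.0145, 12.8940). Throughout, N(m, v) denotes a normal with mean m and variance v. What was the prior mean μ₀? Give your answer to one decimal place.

μ₀ = 433.5

With known observation variance, the Normal–Normal posterior has precision τ_n = τ₀ + n/σ² and mean μ_n = (τ₀μ₀ + (n/σ²)x̄)/τ_n.
Here τ₀ = 1/1400.7 = 0.000714 and τ_data = 29/377.4 = 0.076842, so τ_n = 0.077556.
Rearranging for μ₀: μ₀ = (μ_n·τ_n − τ_data·x̄)/τ₀ = (292.0145·0.077556 − 0.076842·290.7) / 0.000714 = 0.309507/0.000714 ≈ 433.5.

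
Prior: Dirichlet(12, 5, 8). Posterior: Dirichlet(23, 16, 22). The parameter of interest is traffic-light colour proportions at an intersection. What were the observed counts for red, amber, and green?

counts (11, 11, 14)

For a Dirichlet(α) prior with multinomial counts c, the posterior is Dirichlet(α + c) componentwise.
Counts are posterior − prior componentwise: 23−12=11, 16−5=11, 22−8=14.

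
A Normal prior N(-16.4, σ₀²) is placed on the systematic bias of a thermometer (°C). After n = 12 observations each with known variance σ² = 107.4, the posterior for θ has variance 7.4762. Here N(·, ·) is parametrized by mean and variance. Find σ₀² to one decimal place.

σ₀² = 45.4

Posterior precision equals prior precision plus data precision: 1/σ_n² = 1/σ₀² + n/σ².
So 1/σ₀² = 1/7.4762 − 12/107.4 = 0.133758 − 0.111732 = 0.022026.
Hence σ₀² = 1/0.022026 ≈ 45.4.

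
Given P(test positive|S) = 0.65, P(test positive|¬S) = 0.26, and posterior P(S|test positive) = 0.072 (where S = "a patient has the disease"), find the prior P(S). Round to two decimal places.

Bayes' rule in odds form gives O(S|E) = O(S)·[P(E|S)/P(E|¬S)], hence O(S) = O(S|E)/LR.
Posterior odds = 0.072/(1−0.072) = 0.0776. LR = 0.65/0.26 = 2.5000.
Prior odds = 0.0776/2.5000 = 0.0310, so P(S) = 0.0310/(1+0.0310) ≈ 0.03.

P(S) = 0.03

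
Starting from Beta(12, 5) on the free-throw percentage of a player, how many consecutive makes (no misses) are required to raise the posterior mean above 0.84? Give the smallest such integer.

k = 15

After k makes and 0 misses the posterior is Beta(12+k, 5), with mean (12+k)/(12+5+k).
Set (12+k)/(17+k) > 0.84 and solve: k > (0.84·17 − 12)/(1 − 0.84) = 14.250.
The smallest integer exceeding 14.250 is 15.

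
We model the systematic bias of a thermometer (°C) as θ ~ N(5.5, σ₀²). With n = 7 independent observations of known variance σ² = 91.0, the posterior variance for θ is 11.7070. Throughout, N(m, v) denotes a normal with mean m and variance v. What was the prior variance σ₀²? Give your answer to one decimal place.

σ₀² = 117.7

Posterior precision equals prior precision plus data precision: 1/σ_n² = 1/σ₀² + n/σ².
So 1/σ₀² = 1/11.7070 − 7/91.0 = 0.085419 − 0.076923 = 0.008496.
Hence σ₀² = 1/0.008496 ≈ 117.7.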